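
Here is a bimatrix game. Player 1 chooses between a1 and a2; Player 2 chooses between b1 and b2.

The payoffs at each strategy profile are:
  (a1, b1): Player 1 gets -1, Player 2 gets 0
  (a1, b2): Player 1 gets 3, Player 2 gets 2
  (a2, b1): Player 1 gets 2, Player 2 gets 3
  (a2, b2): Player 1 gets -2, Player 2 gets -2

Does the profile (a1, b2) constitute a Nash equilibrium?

Yes

At (a1, b2), Player 1 earns 3; switching to a2 would give -2, so Player 1 has no profitable deviation.
Player 2 earns 2; switching to b1 would give 0, so Player 2 has no profitable deviation.
Neither player can gain by a unilateral deviation, so this profile is a Nash equilibrium.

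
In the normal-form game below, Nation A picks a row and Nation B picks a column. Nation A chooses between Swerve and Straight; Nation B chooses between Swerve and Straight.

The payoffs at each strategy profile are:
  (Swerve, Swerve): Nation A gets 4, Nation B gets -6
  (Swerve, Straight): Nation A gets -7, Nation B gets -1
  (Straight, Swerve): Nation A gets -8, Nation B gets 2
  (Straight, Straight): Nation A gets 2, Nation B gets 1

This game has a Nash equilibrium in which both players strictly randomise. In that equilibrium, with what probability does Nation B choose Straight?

4/7

Let q be the probability that Nation B plays Swerve. In a completely mixed equilibrium, Nation A must be indifferent between Swerve and Straight.
Nation A's expected payoff from Swerve is 4q − 7(1−q); from Straight it is −8q + 2(1−q).
Setting these equal: 11q − 7 = −10q + 2, so q = 3/7.
Therefore Nation B plays Straight with probability 1 − 3/7 = 4/7.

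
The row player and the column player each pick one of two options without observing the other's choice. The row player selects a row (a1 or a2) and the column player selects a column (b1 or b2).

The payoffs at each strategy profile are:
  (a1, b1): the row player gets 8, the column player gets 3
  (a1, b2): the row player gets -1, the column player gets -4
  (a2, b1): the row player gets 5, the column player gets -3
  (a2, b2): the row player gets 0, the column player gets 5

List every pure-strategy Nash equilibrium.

(a1, b1): the row player gets 8 ≥ 5 from a2, and the column player gets 3 ≥ -4 from b2 — Nash equilibrium.
(a1, b2): the row player prefers a2 (0 > -1); the column player prefers b1 (3 > -4) — not an equilibrium.
(a2, b1): the row player prefers a1 (8 > 5); the column player prefers b2 (5 > -3) — not an equilibrium.
(a2, b2): the row player gets 0 ≥ -1 from a1, and the column player gets 5 ≥ -3 from b1 — Nash equilibrium.

(a1, b1) and (a2, b2)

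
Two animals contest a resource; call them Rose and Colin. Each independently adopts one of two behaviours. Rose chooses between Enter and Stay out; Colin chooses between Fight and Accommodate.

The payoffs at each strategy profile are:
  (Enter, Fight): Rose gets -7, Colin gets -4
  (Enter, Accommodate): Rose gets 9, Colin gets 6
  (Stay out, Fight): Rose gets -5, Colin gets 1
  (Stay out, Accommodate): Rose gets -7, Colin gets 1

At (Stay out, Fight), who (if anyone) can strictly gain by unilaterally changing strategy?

Neither

Rose at (Stay out, Fight) earns -5; deviating to Enter yields -7 — not better.
Colin earns 1; deviating to Accommodate yields 1 — not better.
Neither player can strictly improve; the profile is a Nash equilibrium.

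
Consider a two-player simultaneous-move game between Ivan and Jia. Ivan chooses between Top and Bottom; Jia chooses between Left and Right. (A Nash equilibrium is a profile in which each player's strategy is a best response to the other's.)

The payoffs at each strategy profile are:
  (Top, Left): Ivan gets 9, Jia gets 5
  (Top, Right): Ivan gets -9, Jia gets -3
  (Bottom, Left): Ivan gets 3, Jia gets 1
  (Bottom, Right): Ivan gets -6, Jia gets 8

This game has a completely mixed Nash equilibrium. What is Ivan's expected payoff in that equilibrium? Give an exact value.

-3

First find q, the probability Jia plays Left, from Ivan's indifference between Top and Bottom: 9q − 9(1−q) = 3q − 6(1−q), giving q = 1/3.
Since Ivan is indifferent in equilibrium, Ivan's expected payoff equals the payoff from either row against (1/3, 2/3). Using Top: 9(1/3) − 9(2/3) = -3.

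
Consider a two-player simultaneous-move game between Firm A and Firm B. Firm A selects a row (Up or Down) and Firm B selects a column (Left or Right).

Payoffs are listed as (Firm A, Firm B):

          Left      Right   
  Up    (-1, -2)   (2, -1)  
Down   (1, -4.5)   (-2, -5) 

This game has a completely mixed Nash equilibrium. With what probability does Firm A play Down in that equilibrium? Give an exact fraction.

2/3

Let p be the probability that Firm A plays Up. In a completely mixed equilibrium, Firm B must be indifferent between Left and Right.
Firm B's expected payoff from Left is −2p − 4.5(1−p); from Right it is −p − 5(1−p).
Setting these equal: 2.5p − 4.5 = 4p − 5, so p = 1/3.
Therefore Firm A plays Down with probability 1 − 1/3 = 2/3.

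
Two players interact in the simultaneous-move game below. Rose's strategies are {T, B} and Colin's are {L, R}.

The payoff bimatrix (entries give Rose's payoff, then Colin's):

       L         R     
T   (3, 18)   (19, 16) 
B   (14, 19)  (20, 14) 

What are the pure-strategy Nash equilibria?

(B, L)

(T, L): Rose prefers B (14 > 3) — not an equilibrium.
(T, R): Rose prefers B (20 > 19); Colin prefers L (18 > 16) — not an equilibrium.
(B, L): Rose gets 14 ≥ 3 from T, and Colin gets 19 ≥ 14 from R — Nash equilibrium.
(B, R): Colin prefers L (19 > 14) — not an equilibrium.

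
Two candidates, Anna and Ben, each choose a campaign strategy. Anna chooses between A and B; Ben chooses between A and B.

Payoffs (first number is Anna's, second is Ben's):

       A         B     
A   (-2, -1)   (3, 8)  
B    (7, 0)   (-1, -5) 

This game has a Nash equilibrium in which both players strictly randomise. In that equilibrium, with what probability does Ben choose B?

Let y be the probability that Ben plays A. In a completely mixed equilibrium, Anna must be indifferent between A and B.
Anna's expected payoff from A is −2y + 3(1−y); from B it is 7y − (1−y).
Setting these equal: −5y + 3 = 8y − 1, so y = 4/13.
Therefore Ben plays B with probability 1 − 4/13 = 9/13.

9/13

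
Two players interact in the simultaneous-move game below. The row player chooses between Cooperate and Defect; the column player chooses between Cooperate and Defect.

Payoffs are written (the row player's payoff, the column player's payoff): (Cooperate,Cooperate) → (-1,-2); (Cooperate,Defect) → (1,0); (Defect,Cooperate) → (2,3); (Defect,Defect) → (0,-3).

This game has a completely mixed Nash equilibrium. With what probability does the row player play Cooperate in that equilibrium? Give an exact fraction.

Let r be the probability that the row player plays Cooperate. In a completely mixed equilibrium, the column player must be indifferent between Cooperate and Defect.
The column player's expected payoff from Cooperate is −2r + 3(1−r); from Defect it is −3(1−r).
Setting these equal: −5r + 3 = 3r − 3, so r = 3/4.

3/4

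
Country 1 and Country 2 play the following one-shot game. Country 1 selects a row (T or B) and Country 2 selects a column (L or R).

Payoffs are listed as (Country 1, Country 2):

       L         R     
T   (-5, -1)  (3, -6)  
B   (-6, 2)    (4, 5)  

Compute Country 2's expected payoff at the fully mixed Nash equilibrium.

7/8

First find x, the probability Country 1 plays T, from Country 2's indifference between L and R: −x + 2(1−x) = −6x + 5(1−x), giving x = 3/8.
Since Country 2 is indifferent in equilibrium, Country 2's expected payoff equals the payoff from either column against (3/8, 5/8). Using L: −(3/8) + 2(5/8) = 7/8.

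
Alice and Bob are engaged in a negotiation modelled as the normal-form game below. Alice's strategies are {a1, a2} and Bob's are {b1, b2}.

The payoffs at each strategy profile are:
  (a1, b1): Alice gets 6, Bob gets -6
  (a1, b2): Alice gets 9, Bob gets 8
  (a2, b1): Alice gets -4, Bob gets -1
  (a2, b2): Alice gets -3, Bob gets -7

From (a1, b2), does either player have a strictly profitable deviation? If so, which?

Alice at (a1, b2) earns 9; deviating to a2 yields -3 — not better.
Bob earns 8; deviating to b1 yields -6 — not better.
Neither player can strictly improve; the profile is a Nash equilibrium.

Neither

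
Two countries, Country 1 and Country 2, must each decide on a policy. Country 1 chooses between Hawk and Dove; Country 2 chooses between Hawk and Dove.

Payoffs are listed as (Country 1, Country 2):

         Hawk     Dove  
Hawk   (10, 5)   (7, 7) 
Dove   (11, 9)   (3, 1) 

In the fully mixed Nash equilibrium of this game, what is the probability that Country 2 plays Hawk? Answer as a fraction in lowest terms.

Let c be the probability that Country 2 plays Hawk. In a completely mixed equilibrium, Country 1 must be indifferent between Hawk and Dove.
Country 1's expected payoff from Hawk is 10c + 7(1−c); from Dove it is 11c + 3(1−c).
Setting these equal: 3c + 7 = 8c + 3, so c = 4/5.

4/5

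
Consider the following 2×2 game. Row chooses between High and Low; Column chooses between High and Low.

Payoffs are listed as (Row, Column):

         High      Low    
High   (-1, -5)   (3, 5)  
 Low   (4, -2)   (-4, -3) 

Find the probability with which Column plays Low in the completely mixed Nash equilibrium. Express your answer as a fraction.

Let q be the probability that Column plays High. In a completely mixed equilibrium, Row must be indifferent between High and Low.
Row's expected payoff from High is −q + 3(1−q); from Low it is 4q − 4(1−q).
Setting these equal: −4q + 3 = 8q − 4, so q = 7/12.
Therefore Column plays Low with probability 1 − 7/12 = 5/12.

5/12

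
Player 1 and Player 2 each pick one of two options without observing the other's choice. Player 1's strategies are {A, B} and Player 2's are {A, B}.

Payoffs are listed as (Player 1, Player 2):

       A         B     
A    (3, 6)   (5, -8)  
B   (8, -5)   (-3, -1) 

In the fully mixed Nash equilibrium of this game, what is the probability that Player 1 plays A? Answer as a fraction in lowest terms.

2/9

Let x be the probability that Player 1 plays A. In a completely mixed equilibrium, Player 2 must be indifferent between A and B.
Player 2's expected payoff from A is 6x − 5(1−x); from B it is −8x − (1−x).
Setting these equal: 11x − 5 = −7x − 1, so x = 2/9.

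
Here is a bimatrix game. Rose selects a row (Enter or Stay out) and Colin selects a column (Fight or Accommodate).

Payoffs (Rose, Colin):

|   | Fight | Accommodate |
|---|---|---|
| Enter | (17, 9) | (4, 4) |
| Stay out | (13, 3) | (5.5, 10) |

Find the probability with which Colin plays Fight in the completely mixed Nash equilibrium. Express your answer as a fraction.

3/11

Let c be the probability that Colin plays Fight. In a completely mixed equilibrium, Rose must be indifferent between Enter and Stay out.
Rose's expected payoff from Enter is 17c + 4(1−c); from Stay out it is 13c + 5.5(1−c).
Setting these equal: 13c + 4 = 7.5c + 5.5, so c = 3/11.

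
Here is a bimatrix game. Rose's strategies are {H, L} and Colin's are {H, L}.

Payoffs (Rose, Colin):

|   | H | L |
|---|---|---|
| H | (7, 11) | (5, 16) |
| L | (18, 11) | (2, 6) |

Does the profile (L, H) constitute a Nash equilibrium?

Yes

At (L, H), Rose earns 18; switching to H would give 7, so Rose has no profitable deviation.
Colin earns 11; switching to L would give 6, so Colin has no profitable deviation.
Neither player can gain by a unilateral deviation, so this profile is a Nash equilibrium.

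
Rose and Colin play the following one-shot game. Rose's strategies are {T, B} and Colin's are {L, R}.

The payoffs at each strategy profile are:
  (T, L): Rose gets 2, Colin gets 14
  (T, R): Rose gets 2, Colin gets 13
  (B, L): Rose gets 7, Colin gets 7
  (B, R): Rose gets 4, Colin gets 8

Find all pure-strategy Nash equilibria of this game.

(T, L): Rose prefers B (7 > 2) — not an equilibrium.
(T, R): Rose prefers B (4 > 2); Colin prefers L (14 > 13) — not an equilibrium.
(B, L): Colin prefers R (8 > 7) — not an equilibrium.
(B, R): Rose gets 4 ≥ 2 from T, and Colin gets 8 ≥ 7 from L — Nash equilibrium.

(B, R)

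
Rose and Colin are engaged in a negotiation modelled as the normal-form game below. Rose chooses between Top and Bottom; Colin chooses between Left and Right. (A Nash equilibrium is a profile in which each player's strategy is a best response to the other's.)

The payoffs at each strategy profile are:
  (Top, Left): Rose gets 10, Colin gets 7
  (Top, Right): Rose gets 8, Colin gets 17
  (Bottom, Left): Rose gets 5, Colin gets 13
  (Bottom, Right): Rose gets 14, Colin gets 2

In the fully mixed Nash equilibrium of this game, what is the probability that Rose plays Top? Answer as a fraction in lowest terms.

Let p be the probability that Rose plays Top. In a completely mixed equilibrium, Colin must be indifferent between Left and Right.
Colin's expected payoff from Left is 7p + 13(1−p); from Right it is 17p + 2(1−p).
Setting these equal: −6p + 13 = 15p + 2, so p = 11/21.

11/21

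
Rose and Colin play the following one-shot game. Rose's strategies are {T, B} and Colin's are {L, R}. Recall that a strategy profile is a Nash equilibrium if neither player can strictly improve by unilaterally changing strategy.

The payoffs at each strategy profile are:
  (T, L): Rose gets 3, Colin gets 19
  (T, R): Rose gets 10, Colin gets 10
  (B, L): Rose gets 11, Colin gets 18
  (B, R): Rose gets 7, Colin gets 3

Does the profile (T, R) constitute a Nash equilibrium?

No

At (T, R), Rose earns 10; switching to B would give 7, so Rose has no profitable deviation.
Colin earns 10; switching to L would give 19, so Colin would deviate.
Since at least one player can profitably deviate, this is not a Nash equilibrium.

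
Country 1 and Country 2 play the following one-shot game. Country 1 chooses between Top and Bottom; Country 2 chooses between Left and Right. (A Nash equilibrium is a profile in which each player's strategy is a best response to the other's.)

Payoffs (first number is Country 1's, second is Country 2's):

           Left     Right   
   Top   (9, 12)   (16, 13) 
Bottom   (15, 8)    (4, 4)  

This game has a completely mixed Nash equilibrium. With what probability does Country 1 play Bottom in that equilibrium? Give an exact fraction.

Let x be the probability that Country 1 plays Top. In a completely mixed equilibrium, Country 2 must be indifferent between Left and Right.
Country 2's expected payoff from Left is 12x + 8(1−x); from Right it is 13x + 4(1−x).
Setting these equal: 4x + 8 = 9x + 4, so x = 4/5.
Therefore Country 1 plays Bottom with probability 1 − 4/5 = 1/5.

1/5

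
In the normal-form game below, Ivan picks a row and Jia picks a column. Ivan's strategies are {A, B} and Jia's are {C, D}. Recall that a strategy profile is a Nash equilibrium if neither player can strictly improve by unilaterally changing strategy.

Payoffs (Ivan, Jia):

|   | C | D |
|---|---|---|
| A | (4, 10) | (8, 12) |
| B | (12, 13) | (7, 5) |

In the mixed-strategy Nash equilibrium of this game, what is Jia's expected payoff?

53/5

First find p, the probability Ivan plays A, from Jia's indifference between C and D: 10p + 13(1−p) = 12p + 5(1−p), giving p = 4/5.
Since Jia is indifferent in equilibrium, Jia's expected payoff equals the payoff from either column against (4/5, 1/5). Using C: 10(4/5) + 13(1/5) = 53/5.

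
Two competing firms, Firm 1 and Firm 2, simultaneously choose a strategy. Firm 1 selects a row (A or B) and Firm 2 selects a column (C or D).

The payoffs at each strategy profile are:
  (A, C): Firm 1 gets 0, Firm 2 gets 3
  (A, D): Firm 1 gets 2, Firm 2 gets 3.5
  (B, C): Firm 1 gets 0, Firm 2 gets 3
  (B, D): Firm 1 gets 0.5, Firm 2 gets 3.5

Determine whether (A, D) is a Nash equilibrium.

At (A, D), Firm 1 earns 2; switching to B would give 0.5, so Firm 1 has no profitable deviation.
Firm 2 earns 3.5; switching to C would give 3, so Firm 2 has no profitable deviation.
Neither player can gain by a unilateral deviation, so this profile is a Nash equilibrium.

Yes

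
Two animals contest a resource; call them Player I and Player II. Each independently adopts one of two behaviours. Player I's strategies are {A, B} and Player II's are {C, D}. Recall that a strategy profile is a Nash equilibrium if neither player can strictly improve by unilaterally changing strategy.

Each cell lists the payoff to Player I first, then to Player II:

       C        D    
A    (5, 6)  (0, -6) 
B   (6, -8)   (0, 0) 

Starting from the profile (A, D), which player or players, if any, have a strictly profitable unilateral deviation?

Player II

Player I at (A, D) earns 0; deviating to B yields 0 — not better.
Player II earns -6; deviating to C yields 6 — a strict improvement.
Only Player II has a strictly profitable deviation.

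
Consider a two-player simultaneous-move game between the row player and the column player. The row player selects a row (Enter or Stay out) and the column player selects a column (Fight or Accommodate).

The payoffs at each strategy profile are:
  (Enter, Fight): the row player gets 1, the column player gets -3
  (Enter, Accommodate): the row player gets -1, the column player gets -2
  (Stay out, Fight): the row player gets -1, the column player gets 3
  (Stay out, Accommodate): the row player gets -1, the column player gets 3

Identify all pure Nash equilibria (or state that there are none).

(Enter, Accommodate) and (Stay out, Accommodate)

(Enter, Fight): the column player prefers Accommodate (-2 > -3) — not an equilibrium.
(Enter, Accommodate): the row player gets -1 ≥ -1 from Stay out, and the column player gets -2 ≥ -3 from Fight — Nash equilibrium.
(Stay out, Fight): the row player prefers Enter (1 > -1) — not an equilibrium.
(Stay out, Accommodate): the row player gets -1 ≥ -1 from Enter, and the column player gets 3 ≥ 3 from Fight — Nash equilibrium.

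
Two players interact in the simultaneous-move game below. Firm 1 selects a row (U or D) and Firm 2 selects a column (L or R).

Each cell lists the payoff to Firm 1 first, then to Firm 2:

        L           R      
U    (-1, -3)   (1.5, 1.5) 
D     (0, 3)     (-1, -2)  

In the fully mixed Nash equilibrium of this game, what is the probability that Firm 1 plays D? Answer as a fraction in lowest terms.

9/19

Let p be the probability that Firm 1 plays U. In a completely mixed equilibrium, Firm 2 must be indifferent between L and R.
Firm 2's expected payoff from L is −3p + 3(1−p); from R it is 1.5p − 2(1−p).
Setting these equal: −6p + 3 = 3.5p − 2, so p = 10/19.
Therefore Firm 1 plays D with probability 1 − 10/19 = 9/19.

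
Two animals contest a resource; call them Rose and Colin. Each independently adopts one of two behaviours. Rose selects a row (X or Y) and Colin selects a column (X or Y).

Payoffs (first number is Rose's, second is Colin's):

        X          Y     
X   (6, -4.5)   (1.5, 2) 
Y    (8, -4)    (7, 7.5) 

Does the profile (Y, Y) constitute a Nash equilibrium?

At (Y, Y), Rose earns 7; switching to X would give 1.5, so Rose has no profitable deviation.
Colin earns 7.5; switching to X would give -4, so Colin has no profitable deviation.
Neither player can gain by a unilateral deviation, so this profile is a Nash equilibrium.

Yes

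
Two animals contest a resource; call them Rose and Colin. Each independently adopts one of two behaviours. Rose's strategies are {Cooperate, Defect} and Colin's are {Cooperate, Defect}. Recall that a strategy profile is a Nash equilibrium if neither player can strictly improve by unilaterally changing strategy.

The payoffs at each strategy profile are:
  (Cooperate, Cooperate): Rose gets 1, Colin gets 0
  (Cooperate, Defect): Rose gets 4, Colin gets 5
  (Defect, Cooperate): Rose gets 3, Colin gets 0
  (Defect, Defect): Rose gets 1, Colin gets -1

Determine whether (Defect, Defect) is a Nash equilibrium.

No

At (Defect, Defect), Rose earns 1; switching to Cooperate would give 4, so Rose would deviate.
Colin earns -1; switching to Cooperate would give 0, so Colin would deviate.
Since at least one player can profitably deviate, this is not a Nash equilibrium.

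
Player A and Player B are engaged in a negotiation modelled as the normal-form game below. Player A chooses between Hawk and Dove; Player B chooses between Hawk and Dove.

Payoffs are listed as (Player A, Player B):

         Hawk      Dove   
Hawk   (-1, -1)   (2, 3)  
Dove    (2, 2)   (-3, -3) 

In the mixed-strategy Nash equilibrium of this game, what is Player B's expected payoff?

1/3

First find x, the probability Player A plays Hawk, from Player B's indifference between Hawk and Dove: −x + 2(1−x) = 3x − 3(1−x), giving x = 5/9.
Since Player B is indifferent in equilibrium, Player B's expected payoff equals the payoff from either column against (5/9, 4/9). Using Hawk: −(5/9) + 2(4/9) = 1/3.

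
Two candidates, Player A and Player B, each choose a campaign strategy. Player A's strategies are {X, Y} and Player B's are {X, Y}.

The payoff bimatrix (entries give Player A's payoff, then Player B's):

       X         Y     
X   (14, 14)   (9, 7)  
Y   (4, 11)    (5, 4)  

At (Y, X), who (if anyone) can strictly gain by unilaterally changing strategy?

Player A

Player A at (Y, X) earns 4; deviating to X yields 14 — a strict improvement.
Player B earns 11; deviating to Y yields 4 — not better.
Only Player A has a strictly profitable deviation.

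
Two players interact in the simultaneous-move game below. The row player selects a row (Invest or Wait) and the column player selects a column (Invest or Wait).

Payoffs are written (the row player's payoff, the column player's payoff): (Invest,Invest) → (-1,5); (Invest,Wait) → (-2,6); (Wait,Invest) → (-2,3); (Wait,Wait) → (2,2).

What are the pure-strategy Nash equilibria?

(Invest, Invest): the column player prefers Wait (6 > 5) — not an equilibrium.
(Invest, Wait): the row player prefers Wait (2 > -2) — not an equilibrium.
(Wait, Invest): the row player prefers Invest (-1 > -2) — not an equilibrium.
(Wait, Wait): the column player prefers Invest (3 > 2) — not an equilibrium.

none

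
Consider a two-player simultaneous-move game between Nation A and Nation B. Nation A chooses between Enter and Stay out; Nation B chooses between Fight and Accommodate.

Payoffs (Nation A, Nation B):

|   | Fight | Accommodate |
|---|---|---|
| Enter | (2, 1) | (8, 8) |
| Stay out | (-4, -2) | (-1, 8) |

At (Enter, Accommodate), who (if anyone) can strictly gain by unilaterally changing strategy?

Neither

Nation A at (Enter, Accommodate) earns 8; deviating to Stay out yields -1 — not better.
Nation B earns 8; deviating to Fight yields 1 — not better.
Neither player can strictly improve; the profile is a Nash equilibrium.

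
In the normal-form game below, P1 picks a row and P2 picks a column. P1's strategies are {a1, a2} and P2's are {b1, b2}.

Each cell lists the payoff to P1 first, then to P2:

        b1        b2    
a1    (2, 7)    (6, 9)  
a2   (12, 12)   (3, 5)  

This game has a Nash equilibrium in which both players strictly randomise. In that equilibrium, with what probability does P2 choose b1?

Let c be the probability that P2 plays b1. In a completely mixed equilibrium, P1 must be indifferent between a1 and a2.
P1's expected payoff from a1 is 2c + 6(1−c); from a2 it is 12c + 3(1−c).
Setting these equal: −4c + 6 = 9c + 3, so c = 3/13.

3/13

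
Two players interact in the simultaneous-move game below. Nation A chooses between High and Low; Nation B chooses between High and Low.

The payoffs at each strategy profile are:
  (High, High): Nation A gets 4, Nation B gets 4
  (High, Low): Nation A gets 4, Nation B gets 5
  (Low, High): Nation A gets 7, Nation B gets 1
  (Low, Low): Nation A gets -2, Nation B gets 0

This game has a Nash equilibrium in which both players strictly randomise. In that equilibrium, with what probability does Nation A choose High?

Let p be the probability that Nation A plays High. In a completely mixed equilibrium, Nation B must be indifferent between High and Low.
Nation B's expected payoff from High is 4p + (1−p); from Low it is 5p.
Setting these equal: 3p + 1 = 5p, so p = 1/2.

1/2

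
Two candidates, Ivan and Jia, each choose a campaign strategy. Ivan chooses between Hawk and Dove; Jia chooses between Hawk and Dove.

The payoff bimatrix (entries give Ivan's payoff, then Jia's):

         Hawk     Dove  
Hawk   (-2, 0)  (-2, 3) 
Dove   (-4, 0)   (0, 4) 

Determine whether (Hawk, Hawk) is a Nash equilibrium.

At (Hawk, Hawk), Ivan earns -2; switching to Dove would give -4, so Ivan has no profitable deviation.
Jia earns 0; switching to Dove would give 3, so Jia would deviate.
Since at least one player can profitably deviate, this is not a Nash equilibrium.

No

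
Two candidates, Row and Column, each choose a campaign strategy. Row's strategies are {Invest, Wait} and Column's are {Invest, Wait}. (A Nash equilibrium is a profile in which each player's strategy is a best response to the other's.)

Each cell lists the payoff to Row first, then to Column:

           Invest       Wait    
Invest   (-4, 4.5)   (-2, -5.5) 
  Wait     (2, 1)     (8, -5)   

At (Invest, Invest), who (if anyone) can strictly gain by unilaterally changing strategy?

Row at (Invest, Invest) earns -4; deviating to Wait yields 2 — a strict improvement.
Column earns 4.5; deviating to Wait yields -5.5 — not better.
Only Row has a strictly profitable deviation.

Row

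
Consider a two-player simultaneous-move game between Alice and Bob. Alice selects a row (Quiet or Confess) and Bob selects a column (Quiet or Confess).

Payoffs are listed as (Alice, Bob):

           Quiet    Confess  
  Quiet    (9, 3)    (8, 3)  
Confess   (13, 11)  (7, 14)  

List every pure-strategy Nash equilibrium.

(Quiet, Confess)

(Quiet, Quiet): Alice prefers Confess (13 > 9) — not an equilibrium.
(Quiet, Confess): Alice gets 8 ≥ 7 from Confess, and Bob gets 3 ≥ 3 from Quiet — Nash equilibrium.
(Confess, Quiet): Bob prefers Confess (14 > 11) — not an equilibrium.
(Confess, Confess): Alice prefers Quiet (8 > 7) — not an equilibrium.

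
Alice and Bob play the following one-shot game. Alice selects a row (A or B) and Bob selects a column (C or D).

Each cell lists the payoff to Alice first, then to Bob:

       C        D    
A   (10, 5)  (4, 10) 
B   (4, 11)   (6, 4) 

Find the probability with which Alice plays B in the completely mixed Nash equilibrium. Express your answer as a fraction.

5/12

Let p be the probability that Alice plays A. In a completely mixed equilibrium, Bob must be indifferent between C and D.
Bob's expected payoff from C is 5p + 11(1−p); from D it is 10p + 4(1−p).
Setting these equal: −6p + 11 = 6p + 4, so p = 7/12.
Therefore Alice plays B with probability 1 − 7/12 = 5/12.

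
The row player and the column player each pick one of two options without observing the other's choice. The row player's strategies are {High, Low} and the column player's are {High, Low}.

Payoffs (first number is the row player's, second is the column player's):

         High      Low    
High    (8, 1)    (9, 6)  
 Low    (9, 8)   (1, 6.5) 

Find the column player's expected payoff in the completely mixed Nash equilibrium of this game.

83/13

First find x, the probability the row player plays High, from the column player's indifference between High and Low: x + 8(1−x) = 6x + 6.5(1−x), giving x = 3/13.
Since the column player is indifferent in equilibrium, the column player's expected payoff equals the payoff from either column against (3/13, 10/13). Using High: (3/13) + 8(10/13) = 83/13.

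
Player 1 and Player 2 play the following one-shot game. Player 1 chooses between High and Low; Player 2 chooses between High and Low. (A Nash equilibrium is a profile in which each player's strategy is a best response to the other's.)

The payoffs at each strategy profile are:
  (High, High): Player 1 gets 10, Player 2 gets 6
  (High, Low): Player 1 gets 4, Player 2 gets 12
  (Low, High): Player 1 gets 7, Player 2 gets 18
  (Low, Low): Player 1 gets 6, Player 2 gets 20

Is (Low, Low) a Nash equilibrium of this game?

Yes

At (Low, Low), Player 1 earns 6; switching to High would give 4, so Player 1 has no profitable deviation.
Player 2 earns 20; switching to High would give 18, so Player 2 has no profitable deviation.
Neither player can gain by a unilateral deviation, so this profile is a Nash equilibrium.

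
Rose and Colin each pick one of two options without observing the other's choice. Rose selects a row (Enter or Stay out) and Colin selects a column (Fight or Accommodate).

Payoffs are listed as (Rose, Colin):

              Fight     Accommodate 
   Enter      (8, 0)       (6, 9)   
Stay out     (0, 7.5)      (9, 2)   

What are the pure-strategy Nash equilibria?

(Enter, Fight): Colin prefers Accommodate (9 > 0) — not an equilibrium.
(Enter, Accommodate): Rose prefers Stay out (9 > 6) — not an equilibrium.
(Stay out, Fight): Rose prefers Enter (8 > 0) — not an equilibrium.
(Stay out, Accommodate): Colin prefers Fight (7.5 > 2) — not an equilibrium.

none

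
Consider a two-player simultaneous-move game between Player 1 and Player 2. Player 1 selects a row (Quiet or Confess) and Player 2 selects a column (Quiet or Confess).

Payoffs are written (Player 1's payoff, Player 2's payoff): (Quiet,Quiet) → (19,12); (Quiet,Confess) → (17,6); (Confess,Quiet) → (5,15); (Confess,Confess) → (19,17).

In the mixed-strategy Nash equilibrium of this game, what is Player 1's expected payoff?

First find q, the probability Player 2 plays Quiet, from Player 1's indifference between Quiet and Confess: 19q + 17(1−q) = 5q + 19(1−q), giving q = 1/8.
Since Player 1 is indifferent in equilibrium, Player 1's expected payoff equals the payoff from either row against (1/8, 7/8). Using Quiet: 19(1/8) + 17(7/8) = 69/4.

69/4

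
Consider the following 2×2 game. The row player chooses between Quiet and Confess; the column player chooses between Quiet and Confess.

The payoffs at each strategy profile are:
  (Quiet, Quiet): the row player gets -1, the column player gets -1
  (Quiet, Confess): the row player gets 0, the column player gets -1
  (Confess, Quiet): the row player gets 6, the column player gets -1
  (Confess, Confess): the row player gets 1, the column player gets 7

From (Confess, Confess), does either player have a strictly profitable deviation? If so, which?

Neither

The row player at (Confess, Confess) earns 1; deviating to Quiet yields 0 — not better.
The column player earns 7; deviating to Quiet yields -1 — not better.
Neither player can strictly improve; the profile is a Nash equilibrium.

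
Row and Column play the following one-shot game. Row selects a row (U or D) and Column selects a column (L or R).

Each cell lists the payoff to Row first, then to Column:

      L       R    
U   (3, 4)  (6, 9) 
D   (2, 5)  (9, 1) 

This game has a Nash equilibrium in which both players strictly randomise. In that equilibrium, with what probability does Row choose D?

Let p be the probability that Row plays U. In a completely mixed equilibrium, Column must be indifferent between L and R.
Column's expected payoff from L is 4p + 5(1−p); from R it is 9p + (1−p).
Setting these equal: −p + 5 = 8p + 1, so p = 4/9.
Therefore Row plays D with probability 1 − 4/9 = 5/9.

5/9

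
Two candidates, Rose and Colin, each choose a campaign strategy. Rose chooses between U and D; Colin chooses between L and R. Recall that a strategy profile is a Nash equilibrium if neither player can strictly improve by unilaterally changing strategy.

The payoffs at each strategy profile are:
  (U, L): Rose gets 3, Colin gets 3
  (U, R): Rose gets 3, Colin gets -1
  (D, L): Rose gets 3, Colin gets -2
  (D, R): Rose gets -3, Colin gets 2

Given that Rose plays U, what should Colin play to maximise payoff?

L

Against U, Colin earns 3 from L and -1 from R.
So L is the best response.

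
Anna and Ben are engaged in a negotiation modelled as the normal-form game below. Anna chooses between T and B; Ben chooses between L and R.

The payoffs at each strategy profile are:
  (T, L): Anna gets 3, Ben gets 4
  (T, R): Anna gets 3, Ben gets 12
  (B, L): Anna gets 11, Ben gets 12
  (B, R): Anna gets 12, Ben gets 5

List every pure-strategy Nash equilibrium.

(B, L)

(T, L): Anna prefers B (11 > 3); Ben prefers R (12 > 4) — not an equilibrium.
(T, R): Anna prefers B (12 > 3) — not an equilibrium.
(B, L): Anna gets 11 ≥ 3 from T, and Ben gets 12 ≥ 5 from R — Nash equilibrium.
(B, R): Ben prefers L (12 > 5) — not an equilibrium.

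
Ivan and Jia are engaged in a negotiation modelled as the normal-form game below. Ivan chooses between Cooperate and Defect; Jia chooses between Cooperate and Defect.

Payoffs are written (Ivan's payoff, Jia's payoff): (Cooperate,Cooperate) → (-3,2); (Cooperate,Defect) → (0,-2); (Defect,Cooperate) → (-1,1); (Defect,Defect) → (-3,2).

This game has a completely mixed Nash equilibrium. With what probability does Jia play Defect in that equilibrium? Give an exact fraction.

2/5

Let c be the probability that Jia plays Cooperate. In a completely mixed equilibrium, Ivan must be indifferent between Cooperate and Defect.
Ivan's expected payoff from Cooperate is −3c; from Defect it is −c − 3(1−c).
Setting these equal: −3c = 2c − 3, so c = 3/5.
Therefore Jia plays Defect with probability 1 − 3/5 = 2/5.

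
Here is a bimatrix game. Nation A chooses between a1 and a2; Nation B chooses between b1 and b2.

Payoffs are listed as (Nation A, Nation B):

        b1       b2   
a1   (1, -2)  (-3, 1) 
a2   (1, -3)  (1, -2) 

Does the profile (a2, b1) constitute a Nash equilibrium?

No

At (a2, b1), Nation A earns 1; switching to a1 would give 1, so Nation A has no profitable deviation.
Nation B earns -3; switching to b2 would give -2, so Nation B would deviate.
Since at least one player can profitably deviate, this is not a Nash equilibrium.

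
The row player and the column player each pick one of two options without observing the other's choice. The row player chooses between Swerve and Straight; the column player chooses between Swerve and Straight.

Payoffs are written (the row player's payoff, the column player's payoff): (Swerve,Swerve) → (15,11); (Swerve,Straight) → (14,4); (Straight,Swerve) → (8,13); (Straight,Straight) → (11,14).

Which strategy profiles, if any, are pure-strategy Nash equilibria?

(Swerve, Swerve): the row player gets 15 ≥ 8 from Straight, and the column player gets 11 ≥ 4 from Straight — Nash equilibrium.
(Swerve, Straight): the column player prefers Swerve (11 > 4) — not an equilibrium.
(Straight, Swerve): the row player prefers Swerve (15 > 8); the column player prefers Straight (14 > 13) — not an equilibrium.
(Straight, Straight): the row player prefers Swerve (14 > 11) — not an equilibrium.

(Swerve, Swerve)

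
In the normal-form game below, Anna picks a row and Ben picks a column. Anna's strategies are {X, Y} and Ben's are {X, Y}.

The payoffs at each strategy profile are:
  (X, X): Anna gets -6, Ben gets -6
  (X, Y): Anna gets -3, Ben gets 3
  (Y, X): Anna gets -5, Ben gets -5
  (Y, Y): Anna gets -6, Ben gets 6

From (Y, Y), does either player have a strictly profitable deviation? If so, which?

Anna

Anna at (Y, Y) earns -6; deviating to X yields -3 — a strict improvement.
Ben earns 6; deviating to X yields -5 — not better.
Only Anna has a strictly profitable deviation.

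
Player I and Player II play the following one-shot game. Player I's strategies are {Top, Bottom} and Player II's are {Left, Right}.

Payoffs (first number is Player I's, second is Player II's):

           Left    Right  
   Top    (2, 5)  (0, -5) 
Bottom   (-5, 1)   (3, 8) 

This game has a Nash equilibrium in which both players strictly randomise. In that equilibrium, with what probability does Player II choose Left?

3/10

Let c be the probability that Player II plays Left. In a completely mixed equilibrium, Player I must be indifferent between Top and Bottom.
Player I's expected payoff from Top is 2c; from Bottom it is −5c + 3(1−c).
Setting these equal: 2c = −8c + 3, so c = 3/10.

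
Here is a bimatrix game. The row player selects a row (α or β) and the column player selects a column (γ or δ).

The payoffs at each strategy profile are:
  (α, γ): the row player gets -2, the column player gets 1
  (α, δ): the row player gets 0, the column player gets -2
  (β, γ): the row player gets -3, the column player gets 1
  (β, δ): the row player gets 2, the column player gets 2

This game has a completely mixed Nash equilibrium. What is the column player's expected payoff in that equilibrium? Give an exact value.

1

First find x, the probability the row player plays α, from the column player's indifference between γ and δ: x + (1−x) = −2x + 2(1−x), giving x = 1/4.
Since the column player is indifferent in equilibrium, the column player's expected payoff equals the payoff from either column against (1/4, 3/4). Using γ: (1/4) + (3/4) = 1.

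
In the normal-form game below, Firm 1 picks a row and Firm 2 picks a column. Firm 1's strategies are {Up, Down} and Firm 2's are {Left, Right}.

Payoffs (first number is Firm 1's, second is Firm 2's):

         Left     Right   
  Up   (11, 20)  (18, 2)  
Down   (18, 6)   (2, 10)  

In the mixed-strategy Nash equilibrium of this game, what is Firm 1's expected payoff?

302/23

First find y, the probability Firm 2 plays Left, from Firm 1's indifference between Up and Down: 11y + 18(1−y) = 18y + 2(1−y), giving y = 16/23.
Since Firm 1 is indifferent in equilibrium, Firm 1's expected payoff equals the payoff from either row against (16/23, 7/23). Using Up: 11(16/23) + 18(7/23) = 302/23.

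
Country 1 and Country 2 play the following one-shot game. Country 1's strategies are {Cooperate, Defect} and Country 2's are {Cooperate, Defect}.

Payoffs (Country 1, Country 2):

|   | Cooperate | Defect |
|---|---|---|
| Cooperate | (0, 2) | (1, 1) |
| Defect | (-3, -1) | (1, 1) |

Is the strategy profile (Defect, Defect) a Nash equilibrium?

At (Defect, Defect), Country 1 earns 1; switching to Cooperate would give 1, so Country 1 has no profitable deviation.
Country 2 earns 1; switching to Cooperate would give -1, so Country 2 has no profitable deviation.
Neither player can gain by a unilateral deviation, so this profile is a Nash equilibrium.

Yes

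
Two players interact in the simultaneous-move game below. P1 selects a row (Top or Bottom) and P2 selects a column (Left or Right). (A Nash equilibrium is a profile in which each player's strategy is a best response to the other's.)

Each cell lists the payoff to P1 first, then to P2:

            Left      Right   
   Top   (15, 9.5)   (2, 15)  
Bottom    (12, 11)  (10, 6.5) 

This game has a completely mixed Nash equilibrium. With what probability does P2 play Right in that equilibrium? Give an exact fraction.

Let c be the probability that P2 plays Left. In a completely mixed equilibrium, P1 must be indifferent between Top and Bottom.
P1's expected payoff from Top is 15c + 2(1−c); from Bottom it is 12c + 10(1−c).
Setting these equal: 13c + 2 = 2c + 10, so c = 8/11.
Therefore P2 plays Right with probability 1 − 8/11 = 3/11.

3/11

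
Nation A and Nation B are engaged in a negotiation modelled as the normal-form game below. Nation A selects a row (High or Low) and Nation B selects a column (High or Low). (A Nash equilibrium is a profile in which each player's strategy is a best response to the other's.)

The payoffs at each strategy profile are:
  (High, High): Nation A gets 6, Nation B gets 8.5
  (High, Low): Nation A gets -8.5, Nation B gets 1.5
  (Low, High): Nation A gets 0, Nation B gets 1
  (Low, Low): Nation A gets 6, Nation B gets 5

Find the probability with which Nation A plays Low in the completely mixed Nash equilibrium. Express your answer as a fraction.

7/11

Let r be the probability that Nation A plays High. In a completely mixed equilibrium, Nation B must be indifferent between High and Low.
Nation B's expected payoff from High is 8.5r + (1−r); from Low it is 1.5r + 5(1−r).
Setting these equal: 7.5r + 1 = −3.5r + 5, so r = 4/11.
Therefore Nation A plays Low with probability 1 − 4/11 = 7/11.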